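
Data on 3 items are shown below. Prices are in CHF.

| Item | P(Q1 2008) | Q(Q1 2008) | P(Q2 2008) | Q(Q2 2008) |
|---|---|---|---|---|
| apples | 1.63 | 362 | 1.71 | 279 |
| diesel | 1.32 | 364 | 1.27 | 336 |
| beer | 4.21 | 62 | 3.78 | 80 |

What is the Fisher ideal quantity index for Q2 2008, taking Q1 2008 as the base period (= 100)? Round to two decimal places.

92.22

Laspeyres component (base-period weights):
ΣP(Q1 2008)Q(Q2 2008) = 1.63×279 + 1.32×336 + 4.21×80 = 454.77 + 443.52 + 336.8 = 1235.09
ΣP(Q1 2008)Q(Q1 2008) = 1.63×362 + 1.32×364 + 4.21×62 = 590.06 + 480.48 + 261.02 = 1331.56
L = 1235.09 / 1331.56 × 100 = 92.7551
Paasche component (current-period weights):
ΣP(Q2 2008)Q(Q2 2008) = 1.71×279 + 1.27×336 + 3.78×80 = 477.09 + 426.72 + 302.4 = 1206.21
ΣP(Q2 2008)Q(Q1 2008) = 1.71×362 + 1.27×364 + 3.78×62 = 619.02 + 462.28 + 234.36 = 1315.66
P = 1206.21 / 1315.66 × 100 = 91.6810
Fisher = √(L × P) = √(92.7551 × 91.6810) = 92.2165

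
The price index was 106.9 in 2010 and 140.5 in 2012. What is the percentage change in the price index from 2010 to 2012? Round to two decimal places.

Change = (140.5 − 106.9) / 106.9 × 100
       = 33.6 / 106.9 × 100 = 31.4312%

31.43%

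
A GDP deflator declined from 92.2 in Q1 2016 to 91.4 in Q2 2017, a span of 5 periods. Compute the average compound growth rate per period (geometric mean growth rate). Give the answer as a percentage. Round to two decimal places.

Growth factor = (91.4/92.2)^(1/5) = (0.991323)^(1/5) = 0.998259
Growth rate = 0.998259 − 1 = -0.001741 = -0.1741%

-0.17%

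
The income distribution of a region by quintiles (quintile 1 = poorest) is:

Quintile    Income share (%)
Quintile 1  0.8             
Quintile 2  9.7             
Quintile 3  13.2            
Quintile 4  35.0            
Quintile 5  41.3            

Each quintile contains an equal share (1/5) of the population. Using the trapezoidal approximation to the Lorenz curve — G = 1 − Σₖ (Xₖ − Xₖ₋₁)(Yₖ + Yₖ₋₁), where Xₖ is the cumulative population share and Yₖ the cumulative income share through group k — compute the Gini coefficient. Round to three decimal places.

0.425

Cumulative income shares Yₖ: 0.0080, 0.1050, 0.2370, 0.5870, 1.0000
Σ (Xₖ−Xₖ₋₁)(Yₖ+Yₖ₋₁) = (1/5)(0.0080+0.0000) + (1/5)(0.1050+0.0080) + (1/5)(0.2370+0.1050) + (1/5)(0.5870+0.2370) + (1/5)(1.0000+0.5870)
  = 0.0016 + 0.0226 + 0.0684 + 0.1648 + 0.3174 = 0.5748
G = 1 − 0.5748 = 0.4252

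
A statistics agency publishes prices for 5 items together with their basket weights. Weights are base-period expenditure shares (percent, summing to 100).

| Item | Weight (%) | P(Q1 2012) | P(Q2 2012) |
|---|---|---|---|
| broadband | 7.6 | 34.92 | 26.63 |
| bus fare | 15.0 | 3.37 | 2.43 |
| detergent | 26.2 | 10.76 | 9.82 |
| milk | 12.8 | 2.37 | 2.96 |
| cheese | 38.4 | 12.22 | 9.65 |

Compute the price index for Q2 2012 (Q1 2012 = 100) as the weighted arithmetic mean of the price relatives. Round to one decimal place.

broadband: 7.6 × (26.63/34.92) = 7.6 × 0.762600 = 5.7958
bus fare: 15.0 × (2.43/3.37) = 15.0 × 0.721068 = 10.8160
detergent: 26.2 × (9.82/10.76) = 26.2 × 0.912639 = 23.9112
milk: 12.8 × (2.96/2.37) = 12.8 × 1.248945 = 15.9865
cheese: 38.4 × (9.65/12.22) = 38.4 × 0.789689 = 30.3241
Index = Σ wᵢ·(p₁ᵢ/p₀ᵢ) = 5.7958 + 10.8160 + 23.9112 + 15.9865 + 30.3241 = 86.8335

86.8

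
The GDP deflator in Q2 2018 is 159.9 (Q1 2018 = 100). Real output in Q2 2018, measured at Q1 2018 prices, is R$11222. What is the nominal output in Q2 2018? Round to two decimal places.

Nominal = Real × (Index/100) = 11222 × (159.9/100)
        = 11222 × 1.599 = 17943.9780

17943.98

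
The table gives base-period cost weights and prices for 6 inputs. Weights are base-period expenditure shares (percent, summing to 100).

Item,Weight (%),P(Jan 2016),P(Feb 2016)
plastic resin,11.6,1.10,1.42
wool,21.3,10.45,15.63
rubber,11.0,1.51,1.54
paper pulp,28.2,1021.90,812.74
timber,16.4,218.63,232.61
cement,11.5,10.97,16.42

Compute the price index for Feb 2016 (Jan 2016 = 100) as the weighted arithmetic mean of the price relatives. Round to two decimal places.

plastic resin: 11.6 × (1.42/1.10) = 11.6 × 1.290909 = 14.9745
wool: 21.3 × (15.63/10.45) = 21.3 × 1.495694 = 31.8583
rubber: 11.0 × (1.54/1.51) = 11.0 × 1.019868 = 11.2185
paper pulp: 28.2 × (812.74/1021.90) = 28.2 × 0.795322 = 22.4281
timber: 16.4 × (232.61/218.63) = 16.4 × 1.063944 = 17.4487
cement: 11.5 × (16.42/10.97) = 11.5 × 1.496809 = 17.2133
Index = Σ wᵢ·(p₁ᵢ/p₀ᵢ) = 14.9745 + 31.8583 + 11.2185 + 22.4281 + 17.4487 + 17.2133 = 115.1414

115.14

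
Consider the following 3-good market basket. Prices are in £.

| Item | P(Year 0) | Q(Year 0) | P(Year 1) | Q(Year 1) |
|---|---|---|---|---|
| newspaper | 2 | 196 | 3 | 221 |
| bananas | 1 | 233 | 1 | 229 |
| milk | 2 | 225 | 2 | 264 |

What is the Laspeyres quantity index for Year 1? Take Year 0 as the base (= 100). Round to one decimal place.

111.5

Laspeyres quantity index uses base-period prices as weights.
ΣP(Year 0)·Q(Year 1) = 2×221 + 1×229 + 2×264 = 442 + 229 + 528 = 1199
ΣP(Year 0)·Q(Year 0) = 2×196 + 1×233 + 2×225 = 392 + 233 + 450 = 1075
Index = 1199 / 1075 × 100 = 111.5349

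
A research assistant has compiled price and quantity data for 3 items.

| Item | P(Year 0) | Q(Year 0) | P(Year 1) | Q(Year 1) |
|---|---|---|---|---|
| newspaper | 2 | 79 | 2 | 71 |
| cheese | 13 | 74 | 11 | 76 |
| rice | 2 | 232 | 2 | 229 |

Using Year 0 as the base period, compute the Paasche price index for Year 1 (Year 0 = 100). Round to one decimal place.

Paasche price index uses current-period quantities as weights.
ΣP(Year 1)·Q(Year 1) = 2×71 + 11×76 + 2×229 = 142 + 836 + 458 = 1436
ΣP(Year 0)·Q(Year 1) = 2×71 + 13×76 + 2×229 = 142 + 988 + 458 = 1588
Index = 1436 / 1588 × 100 = 90.4282

90.4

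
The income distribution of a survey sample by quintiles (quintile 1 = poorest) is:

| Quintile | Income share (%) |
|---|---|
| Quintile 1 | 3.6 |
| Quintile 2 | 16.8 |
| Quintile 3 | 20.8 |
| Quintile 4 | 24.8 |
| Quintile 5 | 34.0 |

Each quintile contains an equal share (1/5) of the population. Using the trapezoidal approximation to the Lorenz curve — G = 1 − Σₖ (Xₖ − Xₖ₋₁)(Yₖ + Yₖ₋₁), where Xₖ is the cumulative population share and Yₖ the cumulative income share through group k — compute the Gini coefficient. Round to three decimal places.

0.275

Cumulative income shares Yₖ: 0.0360, 0.2040, 0.4120, 0.6600, 1.0000
Σ (Xₖ−Xₖ₋₁)(Yₖ+Yₖ₋₁) = (1/5)(0.0360+0.0000) + (1/5)(0.2040+0.0360) + (1/5)(0.4120+0.2040) + (1/5)(0.6600+0.4120) + (1/5)(1.0000+0.6600)
  = 0.0072 + 0.0480 + 0.1232 + 0.2144 + 0.3320 = 0.7248
G = 1 − 0.7248 = 0.2752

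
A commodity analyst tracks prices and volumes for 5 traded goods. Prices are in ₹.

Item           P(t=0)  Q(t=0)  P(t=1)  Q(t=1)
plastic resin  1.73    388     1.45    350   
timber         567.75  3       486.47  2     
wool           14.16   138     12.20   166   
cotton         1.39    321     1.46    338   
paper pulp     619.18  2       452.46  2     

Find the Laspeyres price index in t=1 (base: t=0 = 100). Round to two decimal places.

Laspeyres price index uses base-period quantities as weights.
ΣP(t=1)·Q(t=0) = 1.45×388 + 486.47×3 + 12.20×138 + 1.46×321 + 452.46×2 = 562.6 + 1459.41 + 1683.6 + 468.66 + 904.92 = 5079.19
ΣP(t=0)·Q(t=0) = 1.73×388 + 567.75×3 + 14.16×138 + 1.39×321 + 619.18×2 = 671.24 + 1703.25 + 1954.08 + 446.19 + 1238.36 = 6013.12
Index = 5079.19 / 6013.12 × 100 = 84.4685

84.47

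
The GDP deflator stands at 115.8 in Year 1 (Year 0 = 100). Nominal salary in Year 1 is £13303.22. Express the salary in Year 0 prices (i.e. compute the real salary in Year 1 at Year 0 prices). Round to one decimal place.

11488.1

Real = Nominal ÷ (Index/100) = 13303.22 ÷ (115.8/100)
     = 13303.22 ÷ 1.158 = 11488.1002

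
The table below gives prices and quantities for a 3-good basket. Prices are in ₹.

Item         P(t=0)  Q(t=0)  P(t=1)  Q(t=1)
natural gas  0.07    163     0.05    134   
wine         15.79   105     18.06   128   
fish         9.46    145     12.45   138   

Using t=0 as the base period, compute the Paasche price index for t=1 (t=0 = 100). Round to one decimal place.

Paasche price index uses current-period quantities as weights.
ΣP(t=1)·Q(t=1) = 0.05×134 + 18.06×128 + 12.45×138 = 6.7 + 2311.68 + 1718.1 = 4036.48
ΣP(t=0)·Q(t=1) = 0.07×134 + 15.79×128 + 9.46×138 = 9.38 + 2021.12 + 1305.48 = 3335.98
Index = 4036.48 / 3335.98 × 100 = 120.9983

121.0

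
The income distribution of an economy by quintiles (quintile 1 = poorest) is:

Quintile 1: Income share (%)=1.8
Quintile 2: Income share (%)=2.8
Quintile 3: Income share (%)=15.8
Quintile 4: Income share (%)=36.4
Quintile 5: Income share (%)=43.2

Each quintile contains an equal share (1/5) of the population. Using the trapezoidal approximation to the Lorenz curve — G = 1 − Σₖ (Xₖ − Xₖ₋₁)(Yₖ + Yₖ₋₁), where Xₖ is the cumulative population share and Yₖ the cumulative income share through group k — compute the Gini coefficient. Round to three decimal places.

0.466

Cumulative income shares Yₖ: 0.0180, 0.0460, 0.2040, 0.5680, 1.0000
Σ (Xₖ−Xₖ₋₁)(Yₖ+Yₖ₋₁) = (1/5)(0.0180+0.0000) + (1/5)(0.0460+0.0180) + (1/5)(0.2040+0.0460) + (1/5)(0.5680+0.2040) + (1/5)(1.0000+0.5680)
  = 0.0036 + 0.0128 + 0.0500 + 0.1544 + 0.3136 = 0.5344
G = 1 − 0.5344 = 0.4656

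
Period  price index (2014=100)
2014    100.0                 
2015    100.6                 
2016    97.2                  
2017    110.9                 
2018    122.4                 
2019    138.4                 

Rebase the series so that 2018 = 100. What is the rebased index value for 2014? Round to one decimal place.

81.7

Rebased(2014) = 100.0 / 122.4 × 100 = 81.6993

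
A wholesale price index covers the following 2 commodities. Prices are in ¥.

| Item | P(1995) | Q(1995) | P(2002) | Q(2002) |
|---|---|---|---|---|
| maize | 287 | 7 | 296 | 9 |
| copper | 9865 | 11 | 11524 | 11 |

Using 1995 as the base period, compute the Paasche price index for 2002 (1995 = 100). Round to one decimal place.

Paasche price index uses current-period quantities as weights.
ΣP(2002)·Q(2002) = 296×9 + 11524×11 = 2664 + 126764 = 129428
ΣP(1995)·Q(2002) = 287×9 + 9865×11 = 2583 + 108515 = 111098
Index = 129428 / 111098 × 100 = 116.4989

116.5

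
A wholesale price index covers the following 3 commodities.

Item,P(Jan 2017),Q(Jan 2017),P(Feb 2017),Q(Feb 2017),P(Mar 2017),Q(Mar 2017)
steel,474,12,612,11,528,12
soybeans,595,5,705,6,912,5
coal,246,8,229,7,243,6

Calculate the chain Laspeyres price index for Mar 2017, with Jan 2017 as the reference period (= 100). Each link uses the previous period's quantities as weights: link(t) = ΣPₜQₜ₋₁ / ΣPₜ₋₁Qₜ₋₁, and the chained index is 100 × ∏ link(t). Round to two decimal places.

123.43

Link Jan 2017→Feb 2017:
ΣP(Feb 2017)Q(Jan 2017) = 612×12 + 705×5 + 229×8 = 7344 + 3525 + 1832 = 12701
ΣP(Jan 2017)Q(Jan 2017) = 474×12 + 595×5 + 246×8 = 5688 + 2975 + 1968 = 10631
link = 12701/10631 = 1.194714
Link Feb 2017→Mar 2017:
ΣP(Mar 2017)Q(Feb 2017) = 528×11 + 912×6 + 243×7 = 5808 + 5472 + 1701 = 12981
ΣP(Feb 2017)Q(Feb 2017) = 612×11 + 705×6 + 229×7 = 6732 + 4230 + 1603 = 12565
link = 12981/12565 = 1.033108
Chained index = 100 × 1.194714 × 1.033108 = 123.4268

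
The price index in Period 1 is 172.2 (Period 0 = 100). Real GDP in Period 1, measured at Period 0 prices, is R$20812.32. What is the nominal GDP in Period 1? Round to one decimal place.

Nominal = Real × (Index/100) = 20812.32 × (172.2/100)
        = 20812.32 × 1.722 = 35838.8150

35838.8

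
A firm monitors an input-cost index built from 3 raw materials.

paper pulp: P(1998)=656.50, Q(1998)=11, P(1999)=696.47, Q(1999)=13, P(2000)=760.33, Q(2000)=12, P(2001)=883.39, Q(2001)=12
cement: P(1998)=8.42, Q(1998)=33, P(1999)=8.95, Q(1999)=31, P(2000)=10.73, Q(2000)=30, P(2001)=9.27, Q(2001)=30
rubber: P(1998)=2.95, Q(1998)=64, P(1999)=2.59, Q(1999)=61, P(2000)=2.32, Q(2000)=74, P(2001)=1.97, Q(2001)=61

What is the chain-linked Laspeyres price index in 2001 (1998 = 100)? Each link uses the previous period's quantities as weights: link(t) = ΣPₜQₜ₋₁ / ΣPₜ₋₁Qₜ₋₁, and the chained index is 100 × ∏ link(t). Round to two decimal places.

132.19

Link 1998→1999:
ΣP(1999)Q(1998) = 696.47×11 + 8.95×33 + 2.59×64 = 7661.17 + 295.35 + 165.76 = 8122.28
ΣP(1998)Q(1998) = 656.50×11 + 8.42×33 + 2.95×64 = 7221.5 + 277.86 + 188.8 = 7688.16
link = 8122.28/7688.16 = 1.056466
Link 1999→2000:
ΣP(2000)Q(1999) = 760.33×13 + 10.73×31 + 2.32×61 = 9884.29 + 332.63 + 141.52 = 10358.44
ΣP(1999)Q(1999) = 696.47×13 + 8.95×31 + 2.59×61 = 9054.11 + 277.45 + 157.99 = 9489.55
link = 10358.44/9489.55 = 1.091563
Link 2000→2001:
ΣP(2001)Q(2000) = 883.39×12 + 9.27×30 + 1.97×74 = 10600.68 + 278.1 + 145.78 = 11024.56
ΣP(2000)Q(2000) = 760.33×12 + 10.73×30 + 2.32×74 = 9123.96 + 321.9 + 171.68 = 9617.54
link = 11024.56/9617.54 = 1.146297
Chained index = 100 × 1.056466 × 1.091563 × 1.146297 = 132.1909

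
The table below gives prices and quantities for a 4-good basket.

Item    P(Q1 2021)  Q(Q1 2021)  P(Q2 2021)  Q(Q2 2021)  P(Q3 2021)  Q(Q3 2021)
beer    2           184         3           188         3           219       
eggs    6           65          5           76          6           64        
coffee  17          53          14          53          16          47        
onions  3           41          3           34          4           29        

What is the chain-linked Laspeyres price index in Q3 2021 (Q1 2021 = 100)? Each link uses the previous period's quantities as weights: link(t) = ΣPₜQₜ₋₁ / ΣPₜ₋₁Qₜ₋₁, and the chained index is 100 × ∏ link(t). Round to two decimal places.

109.56

Link Q1 2021→Q2 2021:
ΣP(Q2 2021)Q(Q1 2021) = 3×184 + 5×65 + 14×53 + 3×41 = 552 + 325 + 742 + 123 = 1742
ΣP(Q1 2021)Q(Q1 2021) = 2×184 + 6×65 + 17×53 + 3×41 = 368 + 390 + 901 + 123 = 1782
link = 1742/1782 = 0.977553
Link Q2 2021→Q3 2021:
ΣP(Q3 2021)Q(Q2 2021) = 3×188 + 6×76 + 16×53 + 4×34 = 564 + 456 + 848 + 136 = 2004
ΣP(Q2 2021)Q(Q2 2021) = 3×188 + 5×76 + 14×53 + 3×34 = 564 + 380 + 742 + 102 = 1788
link = 2004/1788 = 1.120805
Chained index = 100 × 0.977553 × 1.120805 = 109.5647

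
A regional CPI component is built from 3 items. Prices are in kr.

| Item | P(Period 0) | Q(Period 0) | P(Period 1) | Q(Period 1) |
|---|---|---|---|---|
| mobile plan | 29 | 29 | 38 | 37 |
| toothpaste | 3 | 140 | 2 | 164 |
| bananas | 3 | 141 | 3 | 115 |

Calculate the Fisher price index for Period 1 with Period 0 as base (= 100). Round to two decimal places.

Laspeyres component (base-period weights):
ΣP(Period 1)Q(Period 0) = 38×29 + 2×140 + 3×141 = 1102 + 280 + 423 = 1805
ΣP(Period 0)Q(Period 0) = 29×29 + 3×140 + 3×141 = 841 + 420 + 423 = 1684
L = 1805 / 1684 × 100 = 107.1853
Paasche component (current-period weights):
ΣP(Period 1)Q(Period 1) = 38×37 + 2×164 + 3×115 = 1406 + 328 + 345 = 2079
ΣP(Period 0)Q(Period 1) = 29×37 + 3×164 + 3×115 = 1073 + 492 + 345 = 1910
P = 2079 / 1910 × 100 = 108.8482
Fisher = √(L × P) = √(107.1853 × 108.8482) = 108.0135

108.01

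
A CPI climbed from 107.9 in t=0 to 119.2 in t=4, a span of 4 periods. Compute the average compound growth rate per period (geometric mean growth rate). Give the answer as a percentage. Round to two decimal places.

2.52%

Growth factor = (119.2/107.9)^(1/4) = (1.104727)^(1/4) = 1.025212
Growth rate = 1.025212 − 1 = 0.025212 = 2.5212%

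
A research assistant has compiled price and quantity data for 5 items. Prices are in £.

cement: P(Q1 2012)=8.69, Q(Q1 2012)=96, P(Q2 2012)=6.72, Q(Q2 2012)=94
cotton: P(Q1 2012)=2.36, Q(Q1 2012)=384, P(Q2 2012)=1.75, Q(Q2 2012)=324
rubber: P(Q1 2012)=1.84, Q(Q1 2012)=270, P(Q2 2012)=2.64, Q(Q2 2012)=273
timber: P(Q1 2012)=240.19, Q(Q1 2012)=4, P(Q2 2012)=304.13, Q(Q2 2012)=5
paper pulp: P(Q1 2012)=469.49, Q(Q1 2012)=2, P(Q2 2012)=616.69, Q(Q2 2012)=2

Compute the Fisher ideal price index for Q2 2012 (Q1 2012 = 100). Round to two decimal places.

109.46

Laspeyres component (base-period weights):
ΣP(Q2 2012)Q(Q1 2012) = 6.72×96 + 1.75×384 + 2.64×270 + 304.13×4 + 616.69×2 = 645.12 + 672 + 712.8 + 1216.52 + 1233.38 = 4479.82
ΣP(Q1 2012)Q(Q1 2012) = 8.69×96 + 2.36×384 + 1.84×270 + 240.19×4 + 469.49×2 = 834.24 + 906.24 + 496.8 + 960.76 + 938.98 = 4137.02
L = 4479.82 / 4137.02 × 100 = 108.2862
Paasche component (current-period weights):
ΣP(Q2 2012)Q(Q2 2012) = 6.72×94 + 1.75×324 + 2.64×273 + 304.13×5 + 616.69×2 = 631.68 + 567 + 720.72 + 1520.65 + 1233.38 = 4673.43
ΣP(Q1 2012)Q(Q2 2012) = 8.69×94 + 2.36×324 + 1.84×273 + 240.19×5 + 469.49×2 = 816.86 + 764.64 + 502.32 + 1200.95 + 938.98 = 4223.75
P = 4673.43 / 4223.75 × 100 = 110.6465
Fisher = √(L × P) = √(108.2862 × 110.6465) = 109.4599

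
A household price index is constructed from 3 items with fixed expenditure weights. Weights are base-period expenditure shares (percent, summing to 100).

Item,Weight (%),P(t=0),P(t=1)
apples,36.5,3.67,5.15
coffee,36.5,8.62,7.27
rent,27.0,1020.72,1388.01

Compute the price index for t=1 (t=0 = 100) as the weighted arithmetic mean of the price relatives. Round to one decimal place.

apples: 36.5 × (5.15/3.67) = 36.5 × 1.403270 = 51.2193
coffee: 36.5 × (7.27/8.62) = 36.5 × 0.843387 = 30.7836
rent: 27.0 × (1388.01/1020.72) = 27.0 × 1.359834 = 36.7155
Index = Σ wᵢ·(p₁ᵢ/p₀ᵢ) = 51.2193 + 30.7836 + 36.7155 = 118.7185

118.7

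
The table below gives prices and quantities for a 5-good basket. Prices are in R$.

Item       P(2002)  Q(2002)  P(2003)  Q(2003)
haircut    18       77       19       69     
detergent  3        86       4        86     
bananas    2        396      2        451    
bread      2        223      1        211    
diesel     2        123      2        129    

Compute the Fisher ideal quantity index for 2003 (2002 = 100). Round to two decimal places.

98.58

Laspeyres component (base-period weights):
ΣP(2002)Q(2003) = 18×69 + 3×86 + 2×451 + 2×211 + 2×129 = 1242 + 258 + 902 + 422 + 258 = 3082
ΣP(2002)Q(2002) = 18×77 + 3×86 + 2×396 + 2×223 + 2×123 = 1386 + 258 + 792 + 446 + 246 = 3128
L = 3082 / 3128 × 100 = 98.5294
Paasche component (current-period weights):
ΣP(2003)Q(2003) = 19×69 + 4×86 + 2×451 + 1×211 + 2×129 = 1311 + 344 + 902 + 211 + 258 = 3026
ΣP(2003)Q(2002) = 19×77 + 4×86 + 2×396 + 1×223 + 2×123 = 1463 + 344 + 792 + 223 + 246 = 3068
P = 3026 / 3068 × 100 = 98.6310
Fisher = √(L × P) = √(98.5294 × 98.6310) = 98.5802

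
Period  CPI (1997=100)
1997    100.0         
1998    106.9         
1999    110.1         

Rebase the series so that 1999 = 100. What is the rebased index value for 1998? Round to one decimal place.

Rebased(1998) = 106.9 / 110.1 × 100 = 97.0936

97.1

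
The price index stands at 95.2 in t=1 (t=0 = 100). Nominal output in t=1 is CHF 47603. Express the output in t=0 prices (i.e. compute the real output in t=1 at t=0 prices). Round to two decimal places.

Real = Nominal ÷ (Index/100) = 47603 ÷ (95.2/100)
     = 47603 ÷ 0.952 = 50003.1513

50003.15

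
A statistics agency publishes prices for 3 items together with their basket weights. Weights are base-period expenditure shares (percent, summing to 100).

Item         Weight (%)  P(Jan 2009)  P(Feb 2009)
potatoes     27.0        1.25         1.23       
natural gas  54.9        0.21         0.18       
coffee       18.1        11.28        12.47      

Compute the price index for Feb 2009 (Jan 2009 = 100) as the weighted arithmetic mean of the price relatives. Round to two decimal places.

potatoes: 27.0 × (1.23/1.25) = 27.0 × 0.984000 = 26.5680
natural gas: 54.9 × (0.18/0.21) = 54.9 × 0.857143 = 47.0571
coffee: 18.1 × (12.47/11.28) = 18.1 × 1.105496 = 20.0095
Index = Σ wᵢ·(p₁ᵢ/p₀ᵢ) = 26.5680 + 47.0571 + 20.0095 = 93.6346

93.63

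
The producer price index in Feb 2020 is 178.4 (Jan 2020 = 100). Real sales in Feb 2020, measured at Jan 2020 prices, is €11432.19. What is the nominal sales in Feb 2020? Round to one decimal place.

20395.0

Nominal = Real × (Index/100) = 11432.19 × (178.4/100)
        = 11432.19 × 1.784 = 20395.0270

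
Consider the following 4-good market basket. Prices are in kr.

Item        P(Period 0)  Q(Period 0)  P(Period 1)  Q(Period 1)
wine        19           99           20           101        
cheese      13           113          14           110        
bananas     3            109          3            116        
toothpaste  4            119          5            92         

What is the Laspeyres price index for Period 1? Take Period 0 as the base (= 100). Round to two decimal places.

Laspeyres price index uses base-period quantities as weights.
ΣP(Period 1)·Q(Period 0) = 20×99 + 14×113 + 3×109 + 5×119 = 1980 + 1582 + 327 + 595 = 4484
ΣP(Period 0)·Q(Period 0) = 19×99 + 13×113 + 3×109 + 4×119 = 1881 + 1469 + 327 + 476 = 4153
Index = 4484 / 4153 × 100 = 107.9701

107.97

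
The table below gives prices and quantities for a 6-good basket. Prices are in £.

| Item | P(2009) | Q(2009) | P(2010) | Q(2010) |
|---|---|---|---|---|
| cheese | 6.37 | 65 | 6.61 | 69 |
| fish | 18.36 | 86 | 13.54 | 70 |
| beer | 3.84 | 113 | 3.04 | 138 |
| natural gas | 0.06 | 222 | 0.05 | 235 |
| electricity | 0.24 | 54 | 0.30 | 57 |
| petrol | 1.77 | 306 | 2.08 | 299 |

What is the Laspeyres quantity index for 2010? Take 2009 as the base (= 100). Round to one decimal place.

93.9

Laspeyres quantity index uses base-period prices as weights.
ΣP(2009)·Q(2010) = 6.37×69 + 18.36×70 + 3.84×138 + 0.06×235 + 0.24×57 + 1.77×299 = 439.53 + 1285.2 + 529.92 + 14.1 + 13.68 + 529.23 = 2811.66
ΣP(2009)·Q(2009) = 6.37×65 + 18.36×86 + 3.84×113 + 0.06×222 + 0.24×54 + 1.77×306 = 414.05 + 1578.96 + 433.92 + 13.32 + 12.96 + 541.62 = 2994.83
Index = 2811.66 / 2994.83 × 100 = 93.8838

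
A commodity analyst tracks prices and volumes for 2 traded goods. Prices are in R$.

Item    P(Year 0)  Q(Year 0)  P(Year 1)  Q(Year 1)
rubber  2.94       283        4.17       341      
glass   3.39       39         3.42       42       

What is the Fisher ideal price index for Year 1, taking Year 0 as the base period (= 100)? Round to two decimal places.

136.48

Laspeyres component (base-period weights):
ΣP(Year 1)Q(Year 0) = 4.17×283 + 3.42×39 = 1180.11 + 133.38 = 1313.49
ΣP(Year 0)Q(Year 0) = 2.94×283 + 3.39×39 = 832.02 + 132.21 = 964.23
L = 1313.49 / 964.23 × 100 = 136.2216
Paasche component (current-period weights):
ΣP(Year 1)Q(Year 1) = 4.17×341 + 3.42×42 = 1421.97 + 143.64 = 1565.61
ΣP(Year 0)Q(Year 1) = 2.94×341 + 3.39×42 = 1002.54 + 142.38 = 1144.92
P = 1565.61 / 1144.92 × 100 = 136.7441
Fisher = √(L × P) = √(136.2216 × 136.7441) = 136.4826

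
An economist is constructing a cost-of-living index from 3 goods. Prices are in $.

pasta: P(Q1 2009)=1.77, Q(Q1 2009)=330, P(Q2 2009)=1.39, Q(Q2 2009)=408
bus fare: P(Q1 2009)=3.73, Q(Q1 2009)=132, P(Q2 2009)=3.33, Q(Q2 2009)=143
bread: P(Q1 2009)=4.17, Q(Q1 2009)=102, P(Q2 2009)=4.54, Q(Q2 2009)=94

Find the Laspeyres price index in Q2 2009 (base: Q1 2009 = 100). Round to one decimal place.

90.6

Laspeyres price index uses base-period quantities as weights.
ΣP(Q2 2009)·Q(Q1 2009) = 1.39×330 + 3.33×132 + 4.54×102 = 458.7 + 439.56 + 463.08 = 1361.34
ΣP(Q1 2009)·Q(Q1 2009) = 1.77×330 + 3.73×132 + 4.17×102 = 584.1 + 492.36 + 425.34 = 1501.8
Index = 1361.34 / 1501.8 × 100 = 90.6472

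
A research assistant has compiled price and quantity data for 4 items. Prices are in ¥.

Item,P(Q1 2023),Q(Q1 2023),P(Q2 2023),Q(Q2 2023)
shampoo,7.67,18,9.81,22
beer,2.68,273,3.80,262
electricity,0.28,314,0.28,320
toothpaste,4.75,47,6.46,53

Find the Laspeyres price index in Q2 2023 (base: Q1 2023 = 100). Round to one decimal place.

Laspeyres price index uses base-period quantities as weights.
ΣP(Q2 2023)·Q(Q1 2023) = 9.81×18 + 3.80×273 + 0.28×314 + 6.46×47 = 176.58 + 1037.4 + 87.92 + 303.62 = 1605.52
ΣP(Q1 2023)·Q(Q1 2023) = 7.67×18 + 2.68×273 + 0.28×314 + 4.75×47 = 138.06 + 731.64 + 87.92 + 223.25 = 1180.87
Index = 1605.52 / 1180.87 × 100 = 135.9608

136.0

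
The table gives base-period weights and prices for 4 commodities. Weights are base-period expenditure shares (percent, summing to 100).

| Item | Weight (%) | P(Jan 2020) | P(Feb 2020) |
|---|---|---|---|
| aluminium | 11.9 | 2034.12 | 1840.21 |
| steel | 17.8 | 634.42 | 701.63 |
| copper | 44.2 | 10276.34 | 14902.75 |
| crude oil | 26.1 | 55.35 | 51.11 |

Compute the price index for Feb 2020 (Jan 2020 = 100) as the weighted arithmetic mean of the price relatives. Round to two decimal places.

118.65

aluminium: 11.9 × (1840.21/2034.12) = 11.9 × 0.904671 = 10.7656
steel: 17.8 × (701.63/634.42) = 17.8 × 1.105939 = 19.6857
copper: 44.2 × (14902.75/10276.34) = 44.2 × 1.450200 = 64.0988
crude oil: 26.1 × (51.11/55.35) = 26.1 × 0.923397 = 24.1007
Index = Σ wᵢ·(p₁ᵢ/p₀ᵢ) = 10.7656 + 19.6857 + 64.0988 + 24.1007 = 118.6508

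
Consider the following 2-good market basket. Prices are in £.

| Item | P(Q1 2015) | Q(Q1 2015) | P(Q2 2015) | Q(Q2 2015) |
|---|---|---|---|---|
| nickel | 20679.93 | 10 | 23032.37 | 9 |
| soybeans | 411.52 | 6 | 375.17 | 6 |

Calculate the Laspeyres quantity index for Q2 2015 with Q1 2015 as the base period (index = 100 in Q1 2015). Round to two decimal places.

Laspeyres quantity index uses base-period prices as weights.
ΣP(Q1 2015)·Q(Q2 2015) = 20679.93×9 + 411.52×6 = 186119.37 + 2469.12 = 188588.49
ΣP(Q1 2015)·Q(Q1 2015) = 20679.93×10 + 411.52×6 = 206799.3 + 2469.12 = 209268.42
Index = 188588.49 / 209268.42 × 100 = 90.1180

90.12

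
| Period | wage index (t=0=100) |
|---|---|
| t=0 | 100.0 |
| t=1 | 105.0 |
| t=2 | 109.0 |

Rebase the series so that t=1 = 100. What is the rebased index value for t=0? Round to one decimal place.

95.2

Rebased(t=0) = 100.0 / 105.0 × 100 = 95.2381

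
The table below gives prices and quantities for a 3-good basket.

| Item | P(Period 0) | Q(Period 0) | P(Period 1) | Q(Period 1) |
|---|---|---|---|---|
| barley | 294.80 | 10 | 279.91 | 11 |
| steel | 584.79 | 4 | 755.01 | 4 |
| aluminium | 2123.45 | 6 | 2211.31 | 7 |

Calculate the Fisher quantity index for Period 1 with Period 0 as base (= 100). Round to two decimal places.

113.23

Laspeyres component (base-period weights):
ΣP(Period 0)Q(Period 1) = 294.80×11 + 584.79×4 + 2123.45×7 = 3242.8 + 2339.16 + 14864.15 = 20446.11
ΣP(Period 0)Q(Period 0) = 294.80×10 + 584.79×4 + 2123.45×6 = 2948 + 2339.16 + 12740.7 = 18027.86
L = 20446.11 / 18027.86 × 100 = 113.4140
Paasche component (current-period weights):
ΣP(Period 1)Q(Period 1) = 279.91×11 + 755.01×4 + 2211.31×7 = 3079.01 + 3020.04 + 15479.17 = 21578.22
ΣP(Period 1)Q(Period 0) = 279.91×10 + 755.01×4 + 2211.31×6 = 2799.1 + 3020.04 + 13267.86 = 19087
P = 21578.22 / 19087 × 100 = 113.0519
Fisher = √(L × P) = √(113.4140 × 113.0519) = 113.2328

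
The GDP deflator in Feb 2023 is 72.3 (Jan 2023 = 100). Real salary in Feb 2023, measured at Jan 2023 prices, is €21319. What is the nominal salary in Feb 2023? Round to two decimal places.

15413.64

Nominal = Real × (Index/100) = 21319 × (72.3/100)
        = 21319 × 0.723 = 15413.6370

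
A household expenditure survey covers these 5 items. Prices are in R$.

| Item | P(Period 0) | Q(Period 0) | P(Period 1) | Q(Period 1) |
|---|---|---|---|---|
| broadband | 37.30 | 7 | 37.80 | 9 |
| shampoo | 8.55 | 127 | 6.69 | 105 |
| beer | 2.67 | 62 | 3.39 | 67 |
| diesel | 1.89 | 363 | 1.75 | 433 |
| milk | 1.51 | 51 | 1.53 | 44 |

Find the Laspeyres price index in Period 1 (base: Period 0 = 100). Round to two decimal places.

Laspeyres price index uses base-period quantities as weights.
ΣP(Period 1)·Q(Period 0) = 37.80×7 + 6.69×127 + 3.39×62 + 1.75×363 + 1.53×51 = 264.6 + 849.63 + 210.18 + 635.25 + 78.03 = 2037.69
ΣP(Period 0)·Q(Period 0) = 37.30×7 + 8.55×127 + 2.67×62 + 1.89×363 + 1.51×51 = 261.1 + 1085.85 + 165.54 + 686.07 + 77.01 = 2275.57
Index = 2037.69 / 2275.57 × 100 = 89.5464

89.55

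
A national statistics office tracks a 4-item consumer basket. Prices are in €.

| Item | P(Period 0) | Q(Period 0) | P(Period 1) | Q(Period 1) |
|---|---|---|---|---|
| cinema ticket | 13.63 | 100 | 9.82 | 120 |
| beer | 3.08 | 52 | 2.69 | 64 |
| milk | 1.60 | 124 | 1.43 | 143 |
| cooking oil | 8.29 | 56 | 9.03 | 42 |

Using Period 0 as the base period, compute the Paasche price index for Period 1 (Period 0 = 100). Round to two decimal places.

80.27

Paasche price index uses current-period quantities as weights.
ΣP(Period 1)·Q(Period 1) = 9.82×120 + 2.69×64 + 1.43×143 + 9.03×42 = 1178.4 + 172.16 + 204.49 + 379.26 = 1934.31
ΣP(Period 0)·Q(Period 1) = 13.63×120 + 3.08×64 + 1.60×143 + 8.29×42 = 1635.6 + 197.12 + 228.8 + 348.18 = 2409.7
Index = 1934.31 / 2409.7 × 100 = 80.2718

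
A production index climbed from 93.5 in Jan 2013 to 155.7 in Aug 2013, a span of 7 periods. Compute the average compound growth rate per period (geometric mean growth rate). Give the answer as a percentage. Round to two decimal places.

Growth factor = (155.7/93.5)^(1/7) = (1.665241)^(1/7) = 1.075572
Growth rate = 1.075572 − 1 = 0.075572 = 7.5572%

7.56%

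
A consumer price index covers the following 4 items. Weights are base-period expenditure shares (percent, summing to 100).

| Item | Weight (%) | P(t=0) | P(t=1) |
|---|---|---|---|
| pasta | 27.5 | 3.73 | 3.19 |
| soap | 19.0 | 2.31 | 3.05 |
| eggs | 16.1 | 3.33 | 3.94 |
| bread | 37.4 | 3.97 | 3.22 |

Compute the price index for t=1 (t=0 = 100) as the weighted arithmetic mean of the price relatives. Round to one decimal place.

pasta: 27.5 × (3.19/3.73) = 27.5 × 0.855228 = 23.5188
soap: 19.0 × (3.05/2.31) = 19.0 × 1.320346 = 25.0866
eggs: 16.1 × (3.94/3.33) = 16.1 × 1.183183 = 19.0492
bread: 37.4 × (3.22/3.97) = 37.4 × 0.811083 = 30.3345
Index = Σ wᵢ·(p₁ᵢ/p₀ᵢ) = 23.5188 + 25.0866 + 19.0492 + 30.3345 = 97.9891

98.0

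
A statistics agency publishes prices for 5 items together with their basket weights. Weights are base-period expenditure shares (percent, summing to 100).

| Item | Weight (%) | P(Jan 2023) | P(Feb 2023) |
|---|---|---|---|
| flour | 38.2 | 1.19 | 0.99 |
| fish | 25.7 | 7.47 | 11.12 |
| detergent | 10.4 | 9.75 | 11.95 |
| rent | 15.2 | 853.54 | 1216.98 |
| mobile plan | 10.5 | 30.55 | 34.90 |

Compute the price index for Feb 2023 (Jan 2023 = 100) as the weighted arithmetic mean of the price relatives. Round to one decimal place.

flour: 38.2 × (0.99/1.19) = 38.2 × 0.831933 = 31.7798
fish: 25.7 × (11.12/7.47) = 25.7 × 1.488621 = 38.2576
detergent: 10.4 × (11.95/9.75) = 10.4 × 1.225641 = 12.7467
rent: 15.2 × (1216.98/853.54) = 15.2 × 1.425803 = 21.6722
mobile plan: 10.5 × (34.90/30.55) = 10.5 × 1.142390 = 11.9951
Index = Σ wᵢ·(p₁ᵢ/p₀ᵢ) = 31.7798 + 38.2576 + 12.7467 + 21.6722 + 11.9951 = 116.4514

116.5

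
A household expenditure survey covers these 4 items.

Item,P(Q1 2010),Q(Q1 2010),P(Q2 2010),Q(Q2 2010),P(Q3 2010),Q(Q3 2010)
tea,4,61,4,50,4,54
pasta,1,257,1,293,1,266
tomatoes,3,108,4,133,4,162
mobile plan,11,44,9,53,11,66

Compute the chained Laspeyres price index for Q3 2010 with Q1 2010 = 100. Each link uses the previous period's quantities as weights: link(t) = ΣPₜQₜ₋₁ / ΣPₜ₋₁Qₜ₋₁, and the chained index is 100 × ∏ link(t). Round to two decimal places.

108.69

Link Q1 2010→Q2 2010:
ΣP(Q2 2010)Q(Q1 2010) = 4×61 + 1×257 + 4×108 + 9×44 = 244 + 257 + 432 + 396 = 1329
ΣP(Q1 2010)Q(Q1 2010) = 4×61 + 1×257 + 3×108 + 11×44 = 244 + 257 + 324 + 484 = 1309
link = 1329/1309 = 1.015279
Link Q2 2010→Q3 2010:
ΣP(Q3 2010)Q(Q2 2010) = 4×50 + 1×293 + 4×133 + 11×53 = 200 + 293 + 532 + 583 = 1608
ΣP(Q2 2010)Q(Q2 2010) = 4×50 + 1×293 + 4×133 + 9×53 = 200 + 293 + 532 + 477 = 1502
link = 1608/1502 = 1.070573
Chained index = 100 × 1.015279 × 1.070573 = 108.6930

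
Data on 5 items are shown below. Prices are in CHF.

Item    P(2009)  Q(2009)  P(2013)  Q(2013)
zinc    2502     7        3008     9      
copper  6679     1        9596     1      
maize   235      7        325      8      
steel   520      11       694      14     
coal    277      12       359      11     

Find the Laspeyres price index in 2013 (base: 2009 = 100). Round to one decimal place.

128.6

Laspeyres price index uses base-period quantities as weights.
ΣP(2013)·Q(2009) = 3008×7 + 9596×1 + 325×7 + 694×11 + 359×12 = 21056 + 9596 + 2275 + 7634 + 4308 = 44869
ΣP(2009)·Q(2009) = 2502×7 + 6679×1 + 235×7 + 520×11 + 277×12 = 17514 + 6679 + 1645 + 5720 + 3324 = 34882
Index = 44869 / 34882 × 100 = 128.6308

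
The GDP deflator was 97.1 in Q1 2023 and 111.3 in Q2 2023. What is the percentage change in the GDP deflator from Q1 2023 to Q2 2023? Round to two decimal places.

Change = (111.3 − 97.1) / 97.1 × 100
       = 14.2 / 97.1 × 100 = 14.6241%

14.62%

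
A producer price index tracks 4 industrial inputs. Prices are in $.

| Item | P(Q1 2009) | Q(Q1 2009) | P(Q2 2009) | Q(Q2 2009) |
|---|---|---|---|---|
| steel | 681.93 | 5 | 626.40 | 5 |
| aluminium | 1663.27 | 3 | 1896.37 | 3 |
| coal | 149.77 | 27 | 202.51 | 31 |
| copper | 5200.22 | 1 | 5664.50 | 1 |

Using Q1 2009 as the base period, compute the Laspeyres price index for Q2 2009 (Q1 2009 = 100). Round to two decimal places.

113.09

Laspeyres price index uses base-period quantities as weights.
ΣP(Q2 2009)·Q(Q1 2009) = 626.40×5 + 1896.37×3 + 202.51×27 + 5664.50×1 = 3132 + 5689.11 + 5467.77 + 5664.5 = 19953.38
ΣP(Q1 2009)·Q(Q1 2009) = 681.93×5 + 1663.27×3 + 149.77×27 + 5200.22×1 = 3409.65 + 4989.81 + 4043.79 + 5200.22 = 17643.47
Index = 19953.38 / 17643.47 × 100 = 113.0922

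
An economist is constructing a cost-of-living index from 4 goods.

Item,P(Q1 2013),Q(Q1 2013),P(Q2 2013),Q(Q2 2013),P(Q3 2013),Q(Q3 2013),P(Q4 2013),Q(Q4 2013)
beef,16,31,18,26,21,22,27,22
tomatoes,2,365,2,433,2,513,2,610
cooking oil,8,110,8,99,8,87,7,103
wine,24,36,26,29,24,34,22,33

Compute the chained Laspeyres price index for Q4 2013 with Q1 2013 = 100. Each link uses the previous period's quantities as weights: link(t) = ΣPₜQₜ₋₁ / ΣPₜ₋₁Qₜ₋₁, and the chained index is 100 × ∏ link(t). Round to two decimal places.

Link Q1 2013→Q2 2013:
ΣP(Q2 2013)Q(Q1 2013) = 18×31 + 2×365 + 8×110 + 26×36 = 558 + 730 + 880 + 936 = 3104
ΣP(Q1 2013)Q(Q1 2013) = 16×31 + 2×365 + 8×110 + 24×36 = 496 + 730 + 880 + 864 = 2970
link = 3104/2970 = 1.045118
Link Q2 2013→Q3 2013:
ΣP(Q3 2013)Q(Q2 2013) = 21×26 + 2×433 + 8×99 + 24×29 = 546 + 866 + 792 + 696 = 2900
ΣP(Q2 2013)Q(Q2 2013) = 18×26 + 2×433 + 8×99 + 26×29 = 468 + 866 + 792 + 754 = 2880
link = 2900/2880 = 1.006944
Link Q3 2013→Q4 2013:
ΣP(Q4 2013)Q(Q3 2013) = 27×22 + 2×513 + 7×87 + 22×34 = 594 + 1026 + 609 + 748 = 2977
ΣP(Q3 2013)Q(Q3 2013) = 21×22 + 2×513 + 8×87 + 24×34 = 462 + 1026 + 696 + 816 = 3000
link = 2977/3000 = 0.992333
Chained index = 100 × 1.045118 × 1.006944 × 0.992333 = 104.4307

104.43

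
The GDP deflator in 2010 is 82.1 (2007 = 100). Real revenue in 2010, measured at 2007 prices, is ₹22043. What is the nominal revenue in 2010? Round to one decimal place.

Nominal = Real × (Index/100) = 22043 × (82.1/100)
        = 22043 × 0.821 = 18097.3030

18097.3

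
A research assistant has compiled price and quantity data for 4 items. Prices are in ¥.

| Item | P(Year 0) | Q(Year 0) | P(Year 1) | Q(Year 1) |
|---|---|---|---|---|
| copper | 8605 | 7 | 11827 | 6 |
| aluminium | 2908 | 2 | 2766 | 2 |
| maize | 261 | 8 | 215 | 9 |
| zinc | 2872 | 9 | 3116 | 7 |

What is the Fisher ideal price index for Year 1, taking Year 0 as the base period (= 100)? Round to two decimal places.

Laspeyres component (base-period weights):
ΣP(Year 1)Q(Year 0) = 11827×7 + 2766×2 + 215×8 + 3116×9 = 82789 + 5532 + 1720 + 28044 = 118085
ΣP(Year 0)Q(Year 0) = 8605×7 + 2908×2 + 261×8 + 2872×9 = 60235 + 5816 + 2088 + 25848 = 93987
L = 118085 / 93987 × 100 = 125.6397
Paasche component (current-period weights):
ΣP(Year 1)Q(Year 1) = 11827×6 + 2766×2 + 215×9 + 3116×7 = 70962 + 5532 + 1935 + 21812 = 100241
ΣP(Year 0)Q(Year 1) = 8605×6 + 2908×2 + 261×9 + 2872×7 = 51630 + 5816 + 2349 + 20104 = 79899
P = 100241 / 79899 × 100 = 125.4596
Fisher = √(L × P) = √(125.6397 × 125.4596) = 125.5496

125.55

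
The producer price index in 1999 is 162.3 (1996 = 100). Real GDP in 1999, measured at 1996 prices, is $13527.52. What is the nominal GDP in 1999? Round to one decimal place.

Nominal = Real × (Index/100) = 13527.52 × (162.3/100)
        = 13527.52 × 1.623 = 21955.1650

21955.2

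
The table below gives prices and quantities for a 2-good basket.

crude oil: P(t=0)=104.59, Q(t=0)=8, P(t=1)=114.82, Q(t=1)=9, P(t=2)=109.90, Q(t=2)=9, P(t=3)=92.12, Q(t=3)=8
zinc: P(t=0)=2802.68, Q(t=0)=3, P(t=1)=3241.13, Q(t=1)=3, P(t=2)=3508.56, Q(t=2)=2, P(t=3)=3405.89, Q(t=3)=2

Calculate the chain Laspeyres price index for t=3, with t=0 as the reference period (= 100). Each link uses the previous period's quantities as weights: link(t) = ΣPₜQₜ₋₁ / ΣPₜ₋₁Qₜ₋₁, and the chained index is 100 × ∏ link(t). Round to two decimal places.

Link t=0→t=1:
ΣP(t=1)Q(t=0) = 114.82×8 + 3241.13×3 = 918.56 + 9723.39 = 10641.95
ΣP(t=0)Q(t=0) = 104.59×8 + 2802.68×3 = 836.72 + 8408.04 = 9244.76
link = 10641.95/9244.76 = 1.151133
Link t=1→t=2:
ΣP(t=2)Q(t=1) = 109.90×9 + 3508.56×3 = 989.1 + 10525.68 = 11514.78
ΣP(t=1)Q(t=1) = 114.82×9 + 3241.13×3 = 1033.38 + 9723.39 = 10756.77
link = 11514.78/10756.77 = 1.070468
Link t=2→t=3:
ΣP(t=3)Q(t=2) = 92.12×9 + 3405.89×2 = 829.08 + 6811.78 = 7640.86
ΣP(t=2)Q(t=2) = 109.90×9 + 3508.56×2 = 989.1 + 7017.12 = 8006.22
link = 7640.86/8006.22 = 0.954365
Chained index = 100 × 1.151133 × 1.070468 × 0.954365 = 117.6018

117.60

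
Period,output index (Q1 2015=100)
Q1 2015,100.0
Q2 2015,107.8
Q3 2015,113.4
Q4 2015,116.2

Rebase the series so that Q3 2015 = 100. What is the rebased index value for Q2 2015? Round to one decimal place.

95.1

Rebased(Q2 2015) = 107.8 / 113.4 × 100 = 95.0617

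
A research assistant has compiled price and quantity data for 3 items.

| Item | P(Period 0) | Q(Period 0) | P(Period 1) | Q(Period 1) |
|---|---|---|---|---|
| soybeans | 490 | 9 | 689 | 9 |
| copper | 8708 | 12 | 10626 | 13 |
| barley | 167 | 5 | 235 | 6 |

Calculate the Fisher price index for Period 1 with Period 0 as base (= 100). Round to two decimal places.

122.89

Laspeyres component (base-period weights):
ΣP(Period 1)Q(Period 0) = 689×9 + 10626×12 + 235×5 = 6201 + 127512 + 1175 = 134888
ΣP(Period 0)Q(Period 0) = 490×9 + 8708×12 + 167×5 = 4410 + 104496 + 835 = 109741
L = 134888 / 109741 × 100 = 122.9149
Paasche component (current-period weights):
ΣP(Period 1)Q(Period 1) = 689×9 + 10626×13 + 235×6 = 6201 + 138138 + 1410 = 145749
ΣP(Period 0)Q(Period 1) = 490×9 + 8708×13 + 167×6 = 4410 + 113204 + 1002 = 118616
P = 145749 / 118616 × 100 = 122.8747
Fisher = √(L × P) = √(122.9149 × 122.8747) = 122.8948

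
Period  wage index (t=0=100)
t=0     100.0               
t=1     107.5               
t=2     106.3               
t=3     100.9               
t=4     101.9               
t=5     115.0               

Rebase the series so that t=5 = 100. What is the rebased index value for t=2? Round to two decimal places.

Rebased(t=2) = 106.3 / 115.0 × 100 = 92.4348

92.43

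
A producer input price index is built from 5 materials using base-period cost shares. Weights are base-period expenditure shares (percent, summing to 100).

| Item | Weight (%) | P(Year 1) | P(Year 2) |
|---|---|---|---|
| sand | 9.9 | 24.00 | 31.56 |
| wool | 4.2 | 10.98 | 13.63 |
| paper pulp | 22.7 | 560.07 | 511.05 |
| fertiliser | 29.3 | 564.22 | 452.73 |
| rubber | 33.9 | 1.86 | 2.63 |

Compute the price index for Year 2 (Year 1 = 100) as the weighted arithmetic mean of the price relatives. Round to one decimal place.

110.4

sand: 9.9 × (31.56/24.00) = 9.9 × 1.315000 = 13.0185
wool: 4.2 × (13.63/10.98) = 4.2 × 1.241348 = 5.2137
paper pulp: 22.7 × (511.05/560.07) = 22.7 × 0.912475 = 20.7132
fertiliser: 29.3 × (452.73/564.22) = 29.3 × 0.802400 = 23.5103
rubber: 33.9 × (2.63/1.86) = 33.9 × 1.413978 = 47.9339
Index = Σ wᵢ·(p₁ᵢ/p₀ᵢ) = 13.0185 + 5.2137 + 20.7132 + 23.5103 + 47.9339 = 110.3895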